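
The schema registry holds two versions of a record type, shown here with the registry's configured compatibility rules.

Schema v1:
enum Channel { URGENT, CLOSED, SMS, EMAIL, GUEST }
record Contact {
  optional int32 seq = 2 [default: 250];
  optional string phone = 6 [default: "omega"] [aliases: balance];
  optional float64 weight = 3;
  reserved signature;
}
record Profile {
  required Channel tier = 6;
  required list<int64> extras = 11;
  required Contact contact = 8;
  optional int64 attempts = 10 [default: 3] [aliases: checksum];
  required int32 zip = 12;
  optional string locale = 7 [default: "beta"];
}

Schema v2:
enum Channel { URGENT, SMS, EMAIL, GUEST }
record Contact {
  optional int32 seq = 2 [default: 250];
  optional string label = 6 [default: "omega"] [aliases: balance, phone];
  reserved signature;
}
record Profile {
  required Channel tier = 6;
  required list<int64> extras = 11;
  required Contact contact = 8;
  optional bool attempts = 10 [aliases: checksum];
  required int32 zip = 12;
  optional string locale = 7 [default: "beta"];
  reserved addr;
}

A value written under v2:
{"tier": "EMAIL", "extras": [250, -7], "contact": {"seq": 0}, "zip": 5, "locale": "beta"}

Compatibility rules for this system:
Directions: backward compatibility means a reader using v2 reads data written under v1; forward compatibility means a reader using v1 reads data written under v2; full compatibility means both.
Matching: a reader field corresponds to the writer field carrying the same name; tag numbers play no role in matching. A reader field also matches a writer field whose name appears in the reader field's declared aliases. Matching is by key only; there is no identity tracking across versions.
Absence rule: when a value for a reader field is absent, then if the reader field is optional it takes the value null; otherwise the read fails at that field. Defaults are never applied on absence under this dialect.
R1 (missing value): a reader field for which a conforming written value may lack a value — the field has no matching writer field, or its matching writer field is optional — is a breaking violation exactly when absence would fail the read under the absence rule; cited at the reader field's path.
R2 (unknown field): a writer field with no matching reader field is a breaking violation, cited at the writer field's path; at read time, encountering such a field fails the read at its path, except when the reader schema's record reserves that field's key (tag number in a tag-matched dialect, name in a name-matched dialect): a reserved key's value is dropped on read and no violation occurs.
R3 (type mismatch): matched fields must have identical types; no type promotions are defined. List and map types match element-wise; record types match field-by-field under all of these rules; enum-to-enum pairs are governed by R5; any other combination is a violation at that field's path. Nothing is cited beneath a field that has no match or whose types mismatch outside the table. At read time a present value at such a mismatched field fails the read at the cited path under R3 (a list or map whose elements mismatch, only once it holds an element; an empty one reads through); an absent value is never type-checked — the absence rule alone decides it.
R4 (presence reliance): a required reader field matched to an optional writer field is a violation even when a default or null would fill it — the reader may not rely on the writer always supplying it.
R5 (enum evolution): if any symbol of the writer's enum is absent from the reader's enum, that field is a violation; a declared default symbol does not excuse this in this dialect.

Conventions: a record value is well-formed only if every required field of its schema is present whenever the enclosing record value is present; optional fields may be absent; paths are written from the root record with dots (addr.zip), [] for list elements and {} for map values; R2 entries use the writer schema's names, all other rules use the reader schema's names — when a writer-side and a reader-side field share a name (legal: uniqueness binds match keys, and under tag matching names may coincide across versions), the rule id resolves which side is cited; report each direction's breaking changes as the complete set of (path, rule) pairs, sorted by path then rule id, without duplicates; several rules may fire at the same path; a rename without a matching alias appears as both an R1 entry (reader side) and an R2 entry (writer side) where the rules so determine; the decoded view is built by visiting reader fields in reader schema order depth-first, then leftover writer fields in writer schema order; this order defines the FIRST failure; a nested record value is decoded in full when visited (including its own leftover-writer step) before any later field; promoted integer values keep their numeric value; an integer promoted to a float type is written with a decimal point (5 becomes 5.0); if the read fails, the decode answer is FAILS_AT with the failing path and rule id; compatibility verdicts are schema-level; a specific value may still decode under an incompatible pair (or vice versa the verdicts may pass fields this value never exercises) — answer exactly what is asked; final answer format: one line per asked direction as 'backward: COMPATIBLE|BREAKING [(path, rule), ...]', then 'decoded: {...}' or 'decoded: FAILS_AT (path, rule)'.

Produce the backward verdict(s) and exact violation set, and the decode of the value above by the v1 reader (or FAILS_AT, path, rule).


backward: BREAKING [(attempts, R3), (contact.weight, R2), (tier, R5)]; decoded: {"tier": "EMAIL", "extras": [250, -7], "contact": {"seq": 0, "phone": null, "weight": null}, "attempts": null, "zip": 5, "locale": "beta"}

in Profile below, arrows point writer -> reader
backward on Profile — v2 reading data written by v1:
  writer required, Channel -> Channel: reader tier maps from writer tier
  writer required, list<int64> -> list<int64>: reader extras maps from writer extras
  writer required, Contact -> Contact: reader contact maps from writer contact
  writer optional, int64 -> bool: reader attempts maps from writer attempts
  writer required, int32 -> int32: reader zip maps from writer zip
  writer optional, string -> string: reader locale maps from writer locale
  writer optional, int32 -> int32: reader contact.seq maps from writer contact.seq
  writer optional, string -> string: reader contact.label maps from writer contact.phone
  writer contact.weight: unknown to reader
  violation R3 at attempts
  violation R2 at contact.weight
  violation R5 at tier
  => backward: BREAKING (3)
decode (reader v1):
  tier := "EMAIL"
  extras := [250, -7]
  contact.seq := 0
  contact.phone := null (absent, optional -> null)
  contact.weight := null (absent, optional -> null)
  attempts := null (absent, optional -> null)
  zip := 5
  locale := "beta"
  => decoded: {"tier": "EMAIL", "extras": [250, -7], "contact": {"seq": 0, "phone": null, "weight": null}, "attempts": null, "zip": 5, "locale": "beta"}
the rest of the Profile diff is inert for this question:
  renamed field phone to label in record Contact (alias phone declared on the renamed field) -> fires only in the forward direction of Profile, which is not asked here


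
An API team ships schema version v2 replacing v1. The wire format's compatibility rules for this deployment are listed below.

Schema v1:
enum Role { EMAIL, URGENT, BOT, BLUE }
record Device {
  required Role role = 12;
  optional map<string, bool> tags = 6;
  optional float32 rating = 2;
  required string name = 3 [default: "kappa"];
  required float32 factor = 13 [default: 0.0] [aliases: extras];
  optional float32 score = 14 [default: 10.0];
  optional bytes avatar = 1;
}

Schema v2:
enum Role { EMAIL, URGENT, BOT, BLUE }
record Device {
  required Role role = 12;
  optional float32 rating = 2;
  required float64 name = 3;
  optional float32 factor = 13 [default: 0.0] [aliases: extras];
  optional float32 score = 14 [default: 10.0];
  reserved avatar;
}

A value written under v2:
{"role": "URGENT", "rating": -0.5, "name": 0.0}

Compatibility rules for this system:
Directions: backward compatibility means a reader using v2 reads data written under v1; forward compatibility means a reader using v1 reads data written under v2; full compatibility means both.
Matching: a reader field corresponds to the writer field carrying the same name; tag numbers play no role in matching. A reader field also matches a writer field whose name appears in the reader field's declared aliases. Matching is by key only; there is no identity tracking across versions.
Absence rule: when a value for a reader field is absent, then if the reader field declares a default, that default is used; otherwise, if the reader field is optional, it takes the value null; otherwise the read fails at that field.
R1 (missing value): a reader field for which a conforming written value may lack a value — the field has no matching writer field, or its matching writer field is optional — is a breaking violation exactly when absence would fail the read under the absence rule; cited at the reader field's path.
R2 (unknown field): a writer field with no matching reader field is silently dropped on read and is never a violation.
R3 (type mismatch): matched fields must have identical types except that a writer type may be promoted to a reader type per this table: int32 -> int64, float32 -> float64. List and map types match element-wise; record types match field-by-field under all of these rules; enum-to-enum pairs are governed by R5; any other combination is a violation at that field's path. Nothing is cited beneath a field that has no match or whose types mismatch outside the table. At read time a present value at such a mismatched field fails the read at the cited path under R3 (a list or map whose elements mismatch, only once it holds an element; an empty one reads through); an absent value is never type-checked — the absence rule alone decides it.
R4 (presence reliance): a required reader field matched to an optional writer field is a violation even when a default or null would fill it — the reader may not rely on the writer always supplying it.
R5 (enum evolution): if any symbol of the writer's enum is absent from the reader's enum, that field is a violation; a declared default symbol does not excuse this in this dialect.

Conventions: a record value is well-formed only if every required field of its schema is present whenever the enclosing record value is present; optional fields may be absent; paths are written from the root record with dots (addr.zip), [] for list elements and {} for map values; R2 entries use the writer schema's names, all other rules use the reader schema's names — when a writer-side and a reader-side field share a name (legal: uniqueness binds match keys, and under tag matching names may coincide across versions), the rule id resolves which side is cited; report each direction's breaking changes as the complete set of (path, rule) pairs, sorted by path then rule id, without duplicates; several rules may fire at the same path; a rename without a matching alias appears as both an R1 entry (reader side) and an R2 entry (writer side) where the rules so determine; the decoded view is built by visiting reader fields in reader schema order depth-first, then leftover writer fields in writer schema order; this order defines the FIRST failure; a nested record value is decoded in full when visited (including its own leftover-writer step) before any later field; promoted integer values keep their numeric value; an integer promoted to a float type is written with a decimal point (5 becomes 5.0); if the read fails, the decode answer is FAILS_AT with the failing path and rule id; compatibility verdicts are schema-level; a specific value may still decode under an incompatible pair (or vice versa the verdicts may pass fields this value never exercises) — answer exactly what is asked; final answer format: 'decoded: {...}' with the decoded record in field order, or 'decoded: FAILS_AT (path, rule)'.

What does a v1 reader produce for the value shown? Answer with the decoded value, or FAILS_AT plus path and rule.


decoded: FAILS_AT (name, R3)

arrows below run writer -> reader for Device
decoding the Device value with the v1 reader:
  role := "URGENT"
  tags := null (not supplied -> null)
  rating := -0.5
  read fails at name under R3
  => FAILS_AT (name, R3)
ruling out the remaining Device differences:
  removed field avatar from record Device (its key "avatar" joins the reserved list) -> no rule fires on it and the decoded Device view is identical with or without it
  field factor in record Device: required changed to optional -> affects the rule determinations only; this particular Device value decodes identically
  removed field tags from record Device -> no rule fires on it and the decoded Device view is identical with or without it


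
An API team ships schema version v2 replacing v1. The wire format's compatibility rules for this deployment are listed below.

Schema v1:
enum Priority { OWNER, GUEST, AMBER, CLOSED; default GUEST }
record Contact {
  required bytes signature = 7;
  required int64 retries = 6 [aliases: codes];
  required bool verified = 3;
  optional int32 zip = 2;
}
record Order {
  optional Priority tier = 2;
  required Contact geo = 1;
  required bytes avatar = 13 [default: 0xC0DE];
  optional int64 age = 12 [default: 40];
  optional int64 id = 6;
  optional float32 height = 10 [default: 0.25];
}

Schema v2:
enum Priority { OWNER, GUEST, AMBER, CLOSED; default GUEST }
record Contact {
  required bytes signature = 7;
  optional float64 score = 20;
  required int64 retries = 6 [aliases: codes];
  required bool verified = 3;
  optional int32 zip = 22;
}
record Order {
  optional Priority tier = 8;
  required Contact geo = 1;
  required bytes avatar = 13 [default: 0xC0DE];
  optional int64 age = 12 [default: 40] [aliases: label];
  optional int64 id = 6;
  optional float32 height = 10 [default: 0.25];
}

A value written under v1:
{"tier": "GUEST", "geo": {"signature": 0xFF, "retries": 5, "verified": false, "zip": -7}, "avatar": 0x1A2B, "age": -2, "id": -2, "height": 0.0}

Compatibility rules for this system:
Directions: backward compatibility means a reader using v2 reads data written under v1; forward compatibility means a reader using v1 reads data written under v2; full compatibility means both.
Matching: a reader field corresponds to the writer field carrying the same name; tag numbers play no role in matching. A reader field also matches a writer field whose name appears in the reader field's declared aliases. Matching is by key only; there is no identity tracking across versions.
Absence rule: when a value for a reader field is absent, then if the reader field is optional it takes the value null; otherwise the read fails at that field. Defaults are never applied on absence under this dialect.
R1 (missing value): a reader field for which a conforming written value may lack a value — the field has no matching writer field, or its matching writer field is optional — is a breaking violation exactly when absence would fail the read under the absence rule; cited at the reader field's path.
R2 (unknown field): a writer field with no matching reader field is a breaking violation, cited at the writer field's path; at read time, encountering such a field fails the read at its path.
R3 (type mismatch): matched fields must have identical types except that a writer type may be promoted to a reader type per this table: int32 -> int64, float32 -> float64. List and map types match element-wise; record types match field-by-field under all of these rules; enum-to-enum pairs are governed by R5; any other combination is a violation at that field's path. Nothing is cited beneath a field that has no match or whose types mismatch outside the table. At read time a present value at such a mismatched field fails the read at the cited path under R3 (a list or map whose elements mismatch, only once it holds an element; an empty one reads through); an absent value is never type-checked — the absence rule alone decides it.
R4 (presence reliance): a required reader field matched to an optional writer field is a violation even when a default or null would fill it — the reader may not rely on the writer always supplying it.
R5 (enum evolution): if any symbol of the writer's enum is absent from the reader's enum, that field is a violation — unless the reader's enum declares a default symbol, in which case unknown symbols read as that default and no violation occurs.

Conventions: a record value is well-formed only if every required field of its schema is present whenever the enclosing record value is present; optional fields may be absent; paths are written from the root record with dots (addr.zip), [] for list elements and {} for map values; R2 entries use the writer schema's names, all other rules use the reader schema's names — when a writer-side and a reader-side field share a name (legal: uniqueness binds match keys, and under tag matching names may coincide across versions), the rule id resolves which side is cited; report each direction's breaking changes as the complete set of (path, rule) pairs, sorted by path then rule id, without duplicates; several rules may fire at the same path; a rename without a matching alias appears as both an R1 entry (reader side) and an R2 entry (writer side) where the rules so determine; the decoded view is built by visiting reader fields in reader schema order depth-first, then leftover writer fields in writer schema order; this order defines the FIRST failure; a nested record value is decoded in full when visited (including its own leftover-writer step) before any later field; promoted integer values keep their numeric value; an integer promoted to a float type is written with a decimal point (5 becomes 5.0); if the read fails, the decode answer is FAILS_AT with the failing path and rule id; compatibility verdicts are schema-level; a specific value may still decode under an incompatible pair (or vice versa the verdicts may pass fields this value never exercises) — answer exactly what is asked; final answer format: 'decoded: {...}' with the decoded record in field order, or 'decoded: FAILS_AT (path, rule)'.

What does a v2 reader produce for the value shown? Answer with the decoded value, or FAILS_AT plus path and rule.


the writer's type comes first in each Order pair
decode walk for Order under reader schema v2:
  tier := "GUEST"
  geo.signature := 0xFF
  geo.score := null (not supplied -> null)
  geo.retries := 5
  geo.verified := false
  geo.zip := -7
  avatar := 0x1A2B
  age := -2
  id := -2
  height := 0.0
  => decoded: {"tier": "GUEST", "geo": {"signature": 0xFF, "score": null, "retries": 5, "verified": false, "zip": -7}, "avatar": 0x1A2B, "age": -2, "id": -2, "height": 0.0}
the other Order changes do not affect what is asked:
  field zip in record Contact: tag 2 changed to 22 -> triggers nothing under the printed rules; the Order answer is the same either way
  field tier in record Order: tag 2 changed to 8 -> triggers nothing under the printed rules; the Order answer is the same either way

decoded: {"tier": "GUEST", "geo": {"signature": 0xFF, "score": null, "retries": 5, "verified": false, "zip": -7}, "avatar": 0x1A2B, "age": -2, "id": -2, "height": 0.0}


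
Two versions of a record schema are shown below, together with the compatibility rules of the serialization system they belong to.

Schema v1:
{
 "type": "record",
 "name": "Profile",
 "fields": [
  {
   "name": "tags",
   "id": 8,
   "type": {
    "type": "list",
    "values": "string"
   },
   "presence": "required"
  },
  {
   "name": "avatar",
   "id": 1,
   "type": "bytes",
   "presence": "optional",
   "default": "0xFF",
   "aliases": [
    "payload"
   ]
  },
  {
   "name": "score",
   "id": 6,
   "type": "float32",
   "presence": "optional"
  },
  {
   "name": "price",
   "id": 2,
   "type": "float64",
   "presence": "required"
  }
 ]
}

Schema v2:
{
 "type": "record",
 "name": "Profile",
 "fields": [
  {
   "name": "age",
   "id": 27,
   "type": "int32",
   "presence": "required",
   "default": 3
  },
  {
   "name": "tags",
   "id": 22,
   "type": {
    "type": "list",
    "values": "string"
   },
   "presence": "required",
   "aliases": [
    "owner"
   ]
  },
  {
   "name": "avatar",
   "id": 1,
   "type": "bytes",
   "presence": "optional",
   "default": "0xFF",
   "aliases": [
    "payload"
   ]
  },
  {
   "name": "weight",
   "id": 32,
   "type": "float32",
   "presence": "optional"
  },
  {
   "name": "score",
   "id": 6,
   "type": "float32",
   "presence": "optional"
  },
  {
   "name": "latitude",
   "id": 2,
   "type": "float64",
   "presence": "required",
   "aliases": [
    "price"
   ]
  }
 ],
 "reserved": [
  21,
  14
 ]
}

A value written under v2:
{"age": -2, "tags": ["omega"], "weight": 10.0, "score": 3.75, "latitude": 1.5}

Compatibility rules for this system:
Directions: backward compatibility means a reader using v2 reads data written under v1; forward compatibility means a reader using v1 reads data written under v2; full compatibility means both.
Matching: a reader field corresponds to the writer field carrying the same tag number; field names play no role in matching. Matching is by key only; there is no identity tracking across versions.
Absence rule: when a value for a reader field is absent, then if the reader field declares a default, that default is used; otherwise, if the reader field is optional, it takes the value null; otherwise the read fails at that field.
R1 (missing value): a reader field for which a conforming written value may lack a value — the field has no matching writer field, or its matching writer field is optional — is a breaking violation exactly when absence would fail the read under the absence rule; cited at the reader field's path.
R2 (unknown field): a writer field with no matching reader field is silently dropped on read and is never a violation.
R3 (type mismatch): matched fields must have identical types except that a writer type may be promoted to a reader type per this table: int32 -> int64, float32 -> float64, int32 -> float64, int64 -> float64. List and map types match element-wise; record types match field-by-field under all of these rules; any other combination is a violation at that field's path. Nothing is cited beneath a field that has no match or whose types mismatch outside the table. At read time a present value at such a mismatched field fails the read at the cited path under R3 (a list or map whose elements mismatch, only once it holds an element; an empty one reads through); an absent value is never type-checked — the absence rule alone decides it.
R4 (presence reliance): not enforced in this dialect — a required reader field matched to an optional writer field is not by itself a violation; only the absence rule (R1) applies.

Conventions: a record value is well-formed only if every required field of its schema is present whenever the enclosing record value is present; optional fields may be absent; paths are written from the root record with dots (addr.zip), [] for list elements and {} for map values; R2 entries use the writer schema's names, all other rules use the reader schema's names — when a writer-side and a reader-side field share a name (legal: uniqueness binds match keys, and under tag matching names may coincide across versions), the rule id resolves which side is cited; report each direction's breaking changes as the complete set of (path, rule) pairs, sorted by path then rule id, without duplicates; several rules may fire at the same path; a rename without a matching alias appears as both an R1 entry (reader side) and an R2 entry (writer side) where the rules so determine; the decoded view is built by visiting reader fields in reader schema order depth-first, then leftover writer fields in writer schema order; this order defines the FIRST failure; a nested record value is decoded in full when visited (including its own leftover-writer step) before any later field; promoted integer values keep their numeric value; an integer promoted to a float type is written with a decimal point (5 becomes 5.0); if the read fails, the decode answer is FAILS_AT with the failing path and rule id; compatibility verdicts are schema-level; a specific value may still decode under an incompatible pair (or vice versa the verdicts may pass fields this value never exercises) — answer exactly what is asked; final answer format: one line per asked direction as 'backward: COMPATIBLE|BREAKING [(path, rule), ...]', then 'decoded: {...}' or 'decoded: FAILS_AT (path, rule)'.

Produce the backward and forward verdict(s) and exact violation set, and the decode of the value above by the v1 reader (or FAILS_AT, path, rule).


each type pair in Profile: writer, then reader
checking backward for Profile: reader v2 against writer v1:
  age has no writer counterpart
  tags has no writer counterpart
  writer optional, bytes -> bytes: reader avatar maps from writer avatar
  weight has no writer counterpart
  writer optional, float32 -> float32: reader score maps from writer score
  writer required, float64 -> float64: reader latitude maps from writer price
  leftover writer field: tags
  violation R1 at tags
  => 1 violation(s): backward is BREAKING for Profile
checking forward for Profile: reader v1 against writer v2:
  tags has no writer counterpart
  writer optional, bytes -> bytes: reader avatar maps from writer avatar
  writer optional, float32 -> float32: reader score maps from writer score
  writer required, float64 -> float64: reader price maps from writer latitude
  leftover writer field: age
  leftover writer field: tags
  leftover writer field: weight
  violation R1 at tags
  => 1 violation(s): forward is BREAKING for Profile
decode (reader v1):
  read fails at tags under R1 (no fill)
  => FAILS_AT (tags, R1)

backward: BREAKING [(tags, R1)]; forward: BREAKING [(tags, R1)]; decoded: FAILS_AT (tags, R1)


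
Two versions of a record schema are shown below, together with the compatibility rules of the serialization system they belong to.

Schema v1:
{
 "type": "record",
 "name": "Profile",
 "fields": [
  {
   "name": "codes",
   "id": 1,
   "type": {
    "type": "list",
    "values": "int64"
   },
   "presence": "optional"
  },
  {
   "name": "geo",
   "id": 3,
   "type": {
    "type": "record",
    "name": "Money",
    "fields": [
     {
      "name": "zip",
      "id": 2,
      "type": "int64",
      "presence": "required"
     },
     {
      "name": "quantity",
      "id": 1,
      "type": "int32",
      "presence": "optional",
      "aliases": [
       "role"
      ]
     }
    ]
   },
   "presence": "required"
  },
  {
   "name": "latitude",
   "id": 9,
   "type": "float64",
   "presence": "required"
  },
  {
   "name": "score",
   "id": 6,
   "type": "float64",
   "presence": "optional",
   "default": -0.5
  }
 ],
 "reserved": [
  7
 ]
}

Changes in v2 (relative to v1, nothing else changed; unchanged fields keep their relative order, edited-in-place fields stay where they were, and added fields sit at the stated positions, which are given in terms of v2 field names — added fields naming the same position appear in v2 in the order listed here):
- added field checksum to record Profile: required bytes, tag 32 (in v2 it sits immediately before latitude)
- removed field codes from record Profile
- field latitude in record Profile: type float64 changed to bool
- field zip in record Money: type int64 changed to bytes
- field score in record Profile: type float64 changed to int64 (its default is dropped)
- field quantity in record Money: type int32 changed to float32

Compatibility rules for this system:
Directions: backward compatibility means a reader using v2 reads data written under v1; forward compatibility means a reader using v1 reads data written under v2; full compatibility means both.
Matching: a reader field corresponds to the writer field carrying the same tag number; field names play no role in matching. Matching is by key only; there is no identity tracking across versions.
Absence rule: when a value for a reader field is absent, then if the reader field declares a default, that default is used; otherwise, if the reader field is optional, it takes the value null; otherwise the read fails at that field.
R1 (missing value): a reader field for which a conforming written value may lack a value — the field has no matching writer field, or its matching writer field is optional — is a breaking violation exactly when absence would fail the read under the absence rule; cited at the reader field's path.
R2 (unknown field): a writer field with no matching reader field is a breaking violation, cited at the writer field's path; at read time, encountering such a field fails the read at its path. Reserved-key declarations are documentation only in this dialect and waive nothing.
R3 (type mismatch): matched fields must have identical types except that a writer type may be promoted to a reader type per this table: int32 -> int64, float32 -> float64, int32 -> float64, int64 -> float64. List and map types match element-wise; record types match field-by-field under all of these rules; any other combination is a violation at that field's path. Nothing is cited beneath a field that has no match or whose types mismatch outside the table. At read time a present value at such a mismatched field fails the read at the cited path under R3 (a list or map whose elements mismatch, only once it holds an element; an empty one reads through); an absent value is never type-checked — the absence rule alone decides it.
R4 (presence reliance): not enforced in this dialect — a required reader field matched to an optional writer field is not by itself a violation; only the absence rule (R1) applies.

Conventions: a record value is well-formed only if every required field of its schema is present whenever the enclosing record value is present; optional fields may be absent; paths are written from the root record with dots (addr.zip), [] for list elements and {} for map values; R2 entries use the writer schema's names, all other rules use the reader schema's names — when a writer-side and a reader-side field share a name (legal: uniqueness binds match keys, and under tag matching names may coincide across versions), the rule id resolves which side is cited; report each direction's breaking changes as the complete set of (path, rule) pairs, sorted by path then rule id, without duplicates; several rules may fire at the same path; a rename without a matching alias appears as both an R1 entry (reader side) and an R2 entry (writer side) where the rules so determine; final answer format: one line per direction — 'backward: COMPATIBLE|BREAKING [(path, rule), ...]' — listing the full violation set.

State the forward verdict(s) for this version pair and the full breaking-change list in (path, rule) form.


the writer's type comes first in each Profile pair
forward analysis of Profile with v1 as reader and v2 as writer:
  codes has no writer counterpart
  geo <- geo (Money -> Money, writer required)
  latitude <- latitude (bool -> float64, writer required)
  score <- score (int64 -> float64, writer optional)
  writer checksum: unknown to reader
  geo.zip <- geo.zip (bytes -> int64, writer required)
  geo.quantity <- geo.quantity (float32 -> int32, writer optional)
  R2 fires at checksum
  R3 fires at geo.quantity
  R3 fires at geo.zip
  R3 fires at latitude
  => 4 violation(s): forward is BREAKING for Profile
the other Profile changes do not affect what is asked:
  removed field codes from record Profile -> its effect on Profile is confined to the backward direction, not asked
  field score in record Profile: type float64 changed to int64 (its default is dropped) -> its effect on Profile is confined to the backward direction, not asked

forward: BREAKING [(checksum, R2), (geo.quantity, R3), (geo.zip, R3), (latitude, R3)]


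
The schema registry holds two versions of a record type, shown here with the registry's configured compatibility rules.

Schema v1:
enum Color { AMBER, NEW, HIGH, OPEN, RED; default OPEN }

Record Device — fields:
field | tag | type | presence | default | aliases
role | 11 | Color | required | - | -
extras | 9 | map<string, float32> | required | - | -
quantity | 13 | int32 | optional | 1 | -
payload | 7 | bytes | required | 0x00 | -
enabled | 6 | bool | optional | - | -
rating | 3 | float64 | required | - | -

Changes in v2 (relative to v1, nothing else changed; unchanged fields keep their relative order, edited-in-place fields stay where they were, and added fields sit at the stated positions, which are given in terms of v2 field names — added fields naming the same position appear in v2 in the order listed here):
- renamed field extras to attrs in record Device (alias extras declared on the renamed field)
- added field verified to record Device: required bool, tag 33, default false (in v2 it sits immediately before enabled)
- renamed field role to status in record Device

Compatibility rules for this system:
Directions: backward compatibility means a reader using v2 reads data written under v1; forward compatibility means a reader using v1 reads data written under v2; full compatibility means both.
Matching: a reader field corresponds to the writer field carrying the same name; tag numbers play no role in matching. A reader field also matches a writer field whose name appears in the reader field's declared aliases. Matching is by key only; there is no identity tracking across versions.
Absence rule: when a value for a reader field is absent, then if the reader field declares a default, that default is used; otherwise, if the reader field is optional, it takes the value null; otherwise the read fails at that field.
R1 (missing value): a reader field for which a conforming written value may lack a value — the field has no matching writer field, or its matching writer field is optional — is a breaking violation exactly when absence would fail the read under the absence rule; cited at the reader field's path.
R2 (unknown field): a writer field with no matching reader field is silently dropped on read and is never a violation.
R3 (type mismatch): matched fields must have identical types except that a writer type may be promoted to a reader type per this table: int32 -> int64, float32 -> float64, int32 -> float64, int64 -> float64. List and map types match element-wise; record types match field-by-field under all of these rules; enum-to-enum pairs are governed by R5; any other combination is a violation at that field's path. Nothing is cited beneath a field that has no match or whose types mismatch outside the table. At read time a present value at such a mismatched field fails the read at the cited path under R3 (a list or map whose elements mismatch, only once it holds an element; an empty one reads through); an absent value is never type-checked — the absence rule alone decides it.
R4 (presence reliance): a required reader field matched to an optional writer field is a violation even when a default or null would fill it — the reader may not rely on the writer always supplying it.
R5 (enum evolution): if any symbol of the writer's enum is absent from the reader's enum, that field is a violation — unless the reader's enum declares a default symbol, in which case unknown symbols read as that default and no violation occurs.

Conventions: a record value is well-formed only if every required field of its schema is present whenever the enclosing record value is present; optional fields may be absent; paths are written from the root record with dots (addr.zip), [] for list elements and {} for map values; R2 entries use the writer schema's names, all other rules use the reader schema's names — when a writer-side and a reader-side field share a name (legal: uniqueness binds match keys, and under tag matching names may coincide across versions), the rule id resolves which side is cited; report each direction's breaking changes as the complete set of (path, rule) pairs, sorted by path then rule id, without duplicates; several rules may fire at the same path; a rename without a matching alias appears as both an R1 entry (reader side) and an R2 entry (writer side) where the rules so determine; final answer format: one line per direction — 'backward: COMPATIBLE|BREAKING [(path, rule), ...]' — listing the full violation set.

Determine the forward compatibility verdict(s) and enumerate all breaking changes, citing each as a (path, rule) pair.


forward: BREAKING [(extras, R1), (role, R1)]

the writer's type comes first in each Device pair
forward analysis of Device with v1 as reader and v2 as writer:
  role: no writer match
  extras: no writer match
  quantity: int32 -> int32, writer optional; from quantity
  payload: bytes -> bytes, writer required; from payload
  enabled: bool -> bool, writer optional; from enabled
  rating: float64 -> float64, writer required; from rating
  writer field status has no reader counterpart
  writer field attrs has no reader counterpart
  writer field verified has no reader counterpart
  breaking: (extras, R1)
  breaking: (role, R1)
  => forward verdict for Device: BREAKING, 2 violation(s)
remaining Device differences; none change what is asked:
  added field verified to record Device: required bool, tag 33, default false (in v2 it sits immediately before enabled) -> no rule fires on it in Device's dialect; the asked verdict holds


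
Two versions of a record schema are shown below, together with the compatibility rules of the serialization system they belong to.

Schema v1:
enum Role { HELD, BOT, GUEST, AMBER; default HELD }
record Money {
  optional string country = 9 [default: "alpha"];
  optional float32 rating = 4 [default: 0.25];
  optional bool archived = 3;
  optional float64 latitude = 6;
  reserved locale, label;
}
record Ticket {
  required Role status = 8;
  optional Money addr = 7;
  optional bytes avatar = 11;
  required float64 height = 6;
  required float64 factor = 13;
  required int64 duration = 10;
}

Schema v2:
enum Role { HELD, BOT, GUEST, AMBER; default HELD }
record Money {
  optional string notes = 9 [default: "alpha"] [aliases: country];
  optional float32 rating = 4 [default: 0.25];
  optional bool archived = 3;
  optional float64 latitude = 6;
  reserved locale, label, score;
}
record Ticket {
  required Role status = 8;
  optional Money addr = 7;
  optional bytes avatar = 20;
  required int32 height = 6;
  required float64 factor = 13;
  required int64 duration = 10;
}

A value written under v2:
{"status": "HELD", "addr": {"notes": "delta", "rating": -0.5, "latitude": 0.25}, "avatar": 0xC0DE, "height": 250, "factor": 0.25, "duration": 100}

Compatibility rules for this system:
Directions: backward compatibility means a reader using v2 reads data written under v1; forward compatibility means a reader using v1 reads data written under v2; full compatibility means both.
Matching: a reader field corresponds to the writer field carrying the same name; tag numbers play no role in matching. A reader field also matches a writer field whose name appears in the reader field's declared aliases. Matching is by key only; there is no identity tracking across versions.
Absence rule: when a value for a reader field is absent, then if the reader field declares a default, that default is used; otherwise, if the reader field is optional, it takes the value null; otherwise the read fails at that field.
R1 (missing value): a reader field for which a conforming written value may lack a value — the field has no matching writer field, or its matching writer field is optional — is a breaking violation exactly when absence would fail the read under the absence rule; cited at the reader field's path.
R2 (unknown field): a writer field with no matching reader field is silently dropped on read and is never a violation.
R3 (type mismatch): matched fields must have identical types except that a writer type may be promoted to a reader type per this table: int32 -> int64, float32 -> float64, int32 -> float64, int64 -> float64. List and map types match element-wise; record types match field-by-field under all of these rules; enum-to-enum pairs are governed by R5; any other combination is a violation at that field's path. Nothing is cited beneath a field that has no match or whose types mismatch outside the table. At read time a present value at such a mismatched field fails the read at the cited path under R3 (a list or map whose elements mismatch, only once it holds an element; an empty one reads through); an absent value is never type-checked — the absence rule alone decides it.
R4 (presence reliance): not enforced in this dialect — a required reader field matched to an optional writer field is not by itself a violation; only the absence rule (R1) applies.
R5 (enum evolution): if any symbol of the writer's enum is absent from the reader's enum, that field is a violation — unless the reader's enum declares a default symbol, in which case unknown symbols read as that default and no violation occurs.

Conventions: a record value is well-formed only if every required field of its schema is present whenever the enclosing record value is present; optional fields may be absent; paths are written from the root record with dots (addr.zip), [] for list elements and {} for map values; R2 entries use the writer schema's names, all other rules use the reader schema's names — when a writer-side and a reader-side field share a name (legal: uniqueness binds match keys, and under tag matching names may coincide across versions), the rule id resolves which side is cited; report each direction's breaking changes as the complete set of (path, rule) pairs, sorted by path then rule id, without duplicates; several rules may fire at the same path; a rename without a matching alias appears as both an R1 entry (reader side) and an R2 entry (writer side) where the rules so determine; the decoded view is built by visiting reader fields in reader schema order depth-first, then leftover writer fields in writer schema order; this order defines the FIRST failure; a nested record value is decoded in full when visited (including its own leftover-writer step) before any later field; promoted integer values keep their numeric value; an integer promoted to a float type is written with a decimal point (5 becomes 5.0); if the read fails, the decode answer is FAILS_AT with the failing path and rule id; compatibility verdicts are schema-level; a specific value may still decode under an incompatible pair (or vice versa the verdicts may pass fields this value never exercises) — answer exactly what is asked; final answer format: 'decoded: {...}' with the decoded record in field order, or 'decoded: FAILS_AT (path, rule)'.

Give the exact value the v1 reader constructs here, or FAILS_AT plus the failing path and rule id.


decoded: {"status": "HELD", "addr": {"country": "alpha", "rating": -0.5, "archived": null, "latitude": 0.25}, "avatar": 0xC0DE, "height": 250.0, "factor": 0.25, "duration": 100}

the writer's type comes first in each Ticket pair
decode (reader v1):
  status := "HELD"
  addr.country := "alpha" (no value, default fills)
  addr.rating := -0.5
  addr.archived := null (not supplied -> null)
  addr.latitude := 0.25
  writer addr.notes: unmatched, discarded
  avatar := 0xC0DE
  height := 250.0 (int32 -> float64)
  factor := 0.25
  duration := 100
  => decoded: {"status": "HELD", "addr": {"country": "alpha", "rating": -0.5, "archived": null, "latitude": 0.25}, "avatar": 0xC0DE, "height": 250.0, "factor": 0.25, "duration": 100}
the other Ticket changes do not affect what is asked:
  field height in record Ticket: type float64 changed to int32 -> changes Ticket's schema-level verdicts only — the decode of this value is the same
  field avatar in record Ticket: tag 11 changed to 20 -> fires no rule on Ticket under this dialect and leaves the result unchanged
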